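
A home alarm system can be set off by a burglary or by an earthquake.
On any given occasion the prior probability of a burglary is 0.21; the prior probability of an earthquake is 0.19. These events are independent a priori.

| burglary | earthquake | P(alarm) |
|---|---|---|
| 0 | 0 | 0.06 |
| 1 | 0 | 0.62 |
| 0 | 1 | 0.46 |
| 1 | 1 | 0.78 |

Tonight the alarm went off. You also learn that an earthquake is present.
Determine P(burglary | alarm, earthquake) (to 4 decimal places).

P(burglary | alarm, earthquake) ≈ 0.3107

Sum P(alarm|·) weighted by the priors over both values of burglary:
  P(alarm | earthquake) = 0.46·0.79 + 0.78·0.21
        = 0.363400 + 0.163800 = 0.527200
Keeping only the burglary-present terms gives 0.163800, so
  P(burglary | alarm, earthquake) = 0.163800 / 0.527200 ≈ 0.3107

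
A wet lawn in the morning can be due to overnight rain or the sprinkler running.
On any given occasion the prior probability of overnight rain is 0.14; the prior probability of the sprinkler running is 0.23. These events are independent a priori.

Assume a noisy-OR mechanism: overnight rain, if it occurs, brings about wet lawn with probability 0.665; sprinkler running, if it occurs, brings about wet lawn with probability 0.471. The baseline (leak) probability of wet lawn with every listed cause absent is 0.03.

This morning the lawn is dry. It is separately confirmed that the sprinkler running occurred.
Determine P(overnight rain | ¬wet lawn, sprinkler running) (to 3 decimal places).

P(overnight rain | ¬wet lawn, sprinkler running) ≈ 0.052

Under noisy-OR, P(wet lawn | causes) = 1 − (1−0.03)·∏(1−qᵢ) over the active causes.
P(¬wet lawn | sprinkler running) = 0.51313*0.86 + 0.171899*0.14 = 0.441292 + 0.024066 = 0.465358
The overnight rain-present share is 0.171899*0.14 = 0.024066.
So P(overnight rain | ¬wet lawn, sprinkler running) = 0.024066/0.465358 ≈ 0.052.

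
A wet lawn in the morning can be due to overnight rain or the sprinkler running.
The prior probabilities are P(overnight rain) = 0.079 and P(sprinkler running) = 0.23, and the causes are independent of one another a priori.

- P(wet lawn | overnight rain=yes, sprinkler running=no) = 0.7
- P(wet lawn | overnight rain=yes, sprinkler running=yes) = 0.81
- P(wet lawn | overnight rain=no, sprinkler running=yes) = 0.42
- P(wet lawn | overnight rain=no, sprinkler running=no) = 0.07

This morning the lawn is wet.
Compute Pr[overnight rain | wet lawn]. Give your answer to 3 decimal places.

P(wet lawn) = 0.07*0.921*0.77 + 0.42*0.921*0.23 + 0.7*0.079*0.77 + 0.81*0.079*0.23 = 0.049642 + 0.088969 + 0.042581 + 0.014718 = 0.195910
Of this, 0.057299 comes from 0.042581 + 0.014718 (the overnight rain=true cases).
P(overnight rain | wet lawn) = 0.057299 / 0.195910 ≈ 0.292

Pr[overnight rain | wet lawn] ≈ 0.292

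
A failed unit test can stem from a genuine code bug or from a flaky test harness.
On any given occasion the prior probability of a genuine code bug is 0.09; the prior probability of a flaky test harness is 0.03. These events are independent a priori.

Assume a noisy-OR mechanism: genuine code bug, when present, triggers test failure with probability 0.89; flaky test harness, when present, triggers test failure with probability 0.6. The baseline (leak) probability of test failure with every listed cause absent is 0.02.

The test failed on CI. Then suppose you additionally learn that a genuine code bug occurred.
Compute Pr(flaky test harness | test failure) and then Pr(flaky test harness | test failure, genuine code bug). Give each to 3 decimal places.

Pr(flaky test harness | test failure) ≈ 0.167; Pr(flaky test harness | test failure, genuine code bug) ≈ 0.032

Under noisy-OR, P(test failure | causes) = 1 − (1−0.02)·∏(1−qᵢ) over the active causes.
For the numerator, keep only flaky test harness=true terms: 0.016598 + 0.002584 = 0.019182
Denominator P(test failure): 0.02*0.91*0.97 + 0.608*0.91*0.03 + 0.8922*0.09*0.97 + 0.95688*0.09*0.03 = 0.114725
Posterior = 0.019182 / 0.114725 ≈ 0.167

With the extra evidence:
Weight on flaky test harness=true, given the evidence: 0.95688·0.03 = 0.028706
The normalizing constant is 0.8922·0.97 + 0.95688·0.03 = 0.894140
Posterior = 0.028706 / 0.894140 ≈ 0.032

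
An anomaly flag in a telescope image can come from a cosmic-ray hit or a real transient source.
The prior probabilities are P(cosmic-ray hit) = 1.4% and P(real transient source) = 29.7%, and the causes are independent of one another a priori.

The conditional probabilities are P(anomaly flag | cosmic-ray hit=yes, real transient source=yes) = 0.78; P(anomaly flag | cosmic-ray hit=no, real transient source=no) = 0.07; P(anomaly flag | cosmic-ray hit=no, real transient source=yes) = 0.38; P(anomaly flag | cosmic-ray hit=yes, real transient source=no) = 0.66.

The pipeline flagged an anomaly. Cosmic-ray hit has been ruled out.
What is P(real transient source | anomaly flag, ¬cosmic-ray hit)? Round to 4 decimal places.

Enumerate both values of real transient source and weight by the priors:
  P(anomaly flag | ¬cosmic-ray hit) = 0.07·0.703 + 0.38·0.297
        = 0.049210 + 0.112860 = 0.162070
Keeping only the real transient source-present terms gives 0.112860, so
  P(real transient source | anomaly flag, ¬cosmic-ray hit) = 0.112860 / 0.162070 ≈ 0.6964

P(real transient source | anomaly flag, ¬cosmic-ray hit) ≈ 0.6964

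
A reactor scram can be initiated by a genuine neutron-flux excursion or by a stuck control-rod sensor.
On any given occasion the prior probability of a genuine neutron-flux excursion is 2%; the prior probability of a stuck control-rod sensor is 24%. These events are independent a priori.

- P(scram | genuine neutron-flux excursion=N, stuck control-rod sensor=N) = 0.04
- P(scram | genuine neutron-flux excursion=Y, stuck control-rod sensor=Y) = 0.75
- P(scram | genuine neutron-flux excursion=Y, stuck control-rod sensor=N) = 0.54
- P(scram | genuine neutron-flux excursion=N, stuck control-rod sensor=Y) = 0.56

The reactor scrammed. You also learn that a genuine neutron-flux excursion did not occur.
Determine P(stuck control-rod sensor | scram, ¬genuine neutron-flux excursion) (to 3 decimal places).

By total probability over both values of stuck control-rod sensor:
  P(scram | ¬genuine neutron-flux excursion) = 0.04×0.76 + 0.56×0.24
        = 0.030400 + 0.134400 = 0.164800
Configurations with stuck control-rod sensor contribute 0.134400, so
  P(stuck control-rod sensor | scram, ¬genuine neutron-flux excursion) = 0.134400 / 0.164800 ≈ 0.816

P(stuck control-rod sensor | scram, ¬genuine neutron-flux excursion) ≈ 0.816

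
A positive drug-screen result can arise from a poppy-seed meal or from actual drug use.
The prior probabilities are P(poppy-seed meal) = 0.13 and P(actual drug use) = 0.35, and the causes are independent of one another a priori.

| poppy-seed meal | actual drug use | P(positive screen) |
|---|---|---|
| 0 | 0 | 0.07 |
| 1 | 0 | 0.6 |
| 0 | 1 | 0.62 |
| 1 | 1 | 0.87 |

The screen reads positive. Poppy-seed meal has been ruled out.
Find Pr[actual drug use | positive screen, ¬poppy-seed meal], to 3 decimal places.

Enumerate both values of actual drug use and weight by the priors:
  P(positive screen | ¬poppy-seed meal) = 0.07×0.65 + 0.62×0.35
        = 0.045500 + 0.217000 = 0.262500
The terms with actual drug use present sum to 0.217000, so
  P(actual drug use | positive screen, ¬poppy-seed meal) = 0.217000 / 0.262500 ≈ 0.827

Pr[actual drug use | positive screen, ¬poppy-seed meal] ≈ 0.827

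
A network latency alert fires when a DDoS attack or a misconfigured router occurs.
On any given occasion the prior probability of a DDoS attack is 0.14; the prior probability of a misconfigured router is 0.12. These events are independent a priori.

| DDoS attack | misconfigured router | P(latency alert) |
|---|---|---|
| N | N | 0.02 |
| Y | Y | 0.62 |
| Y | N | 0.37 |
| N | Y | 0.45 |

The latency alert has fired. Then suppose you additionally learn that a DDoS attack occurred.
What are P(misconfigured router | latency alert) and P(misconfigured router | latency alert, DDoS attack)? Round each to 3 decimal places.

P(misconfigured router | latency alert) ≈ 0.484; P(misconfigured router | latency alert, DDoS attack) ≈ 0.186

For the numerator, keep only misconfigured router=true terms: 0.046440 + 0.010416 = 0.056856
The normalizing constant is 0.02×0.86×0.88 + 0.45×0.86×0.12 + 0.37×0.14×0.88 + 0.62×0.14×0.12 = 0.117576
Posterior = 0.056856 / 0.117576 ≈ 0.484

Now also conditioning on DDoS attack=true:
P(latency alert | DDoS attack) = 0.37·0.88 + 0.62·0.12 = 0.325600 + 0.074400 = 0.400000
Restricting to configurations with misconfigured router present: 0.62·0.12 = 0.074400.
P(misconfigured router | latency alert, DDoS attack) = 0.074400 / 0.400000 ≈ 0.186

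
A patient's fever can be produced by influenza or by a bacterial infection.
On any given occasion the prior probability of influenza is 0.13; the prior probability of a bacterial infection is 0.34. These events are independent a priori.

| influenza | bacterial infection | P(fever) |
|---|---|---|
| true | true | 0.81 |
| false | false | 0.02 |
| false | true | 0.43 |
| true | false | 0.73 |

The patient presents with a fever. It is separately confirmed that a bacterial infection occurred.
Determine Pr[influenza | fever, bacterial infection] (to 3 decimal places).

By total probability over both values of influenza:
  P(fever | bacterial infection) = 0.43*0.87 + 0.81*0.13
        = 0.374100 + 0.105300 = 0.479400
Keeping only the influenza-present terms gives 0.105300, so
  P(influenza | fever, bacterial infection) = 0.105300 / 0.479400 ≈ 0.220

Pr[influenza | fever, bacterial infection] ≈ 0.220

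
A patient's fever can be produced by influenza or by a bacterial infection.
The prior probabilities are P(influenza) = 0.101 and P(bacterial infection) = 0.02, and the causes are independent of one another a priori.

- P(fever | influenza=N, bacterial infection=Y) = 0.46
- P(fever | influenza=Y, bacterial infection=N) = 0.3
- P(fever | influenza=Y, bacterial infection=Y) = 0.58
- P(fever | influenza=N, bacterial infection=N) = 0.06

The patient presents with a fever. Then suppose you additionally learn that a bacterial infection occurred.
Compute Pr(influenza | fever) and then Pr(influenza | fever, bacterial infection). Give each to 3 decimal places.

Enumerate the 4 (influenza, bacterial infection) configurations and weight by the priors:
  P(fever) = 0.06*0.899*0.98 + 0.46*0.899*0.02 + 0.3*0.101*0.98 + 0.58*0.101*0.02
        = 0.052861 + 0.008271 + 0.029694 + 0.001172 = 0.091998
Configurations with influenza contribute 0.030866, so
  P(influenza | fever) = 0.030866 / 0.091998 ≈ 0.336

With the extra evidence:
Sum P(fever|·) weighted by the priors over both values of influenza:
  P(fever | bacterial infection) = 0.46*0.899 + 0.58*0.101
        = 0.413540 + 0.058580 = 0.472120
The terms with influenza present sum to 0.058580, so
  P(influenza | fever, bacterial infection) = 0.058580 / 0.472120 ≈ 0.124
The drop from 0.336 to 0.124 is the explaining-away (discounting) effect.

Pr(influenza | fever) ≈ 0.336; Pr(influenza | fever, bacterial infection) ≈ 0.124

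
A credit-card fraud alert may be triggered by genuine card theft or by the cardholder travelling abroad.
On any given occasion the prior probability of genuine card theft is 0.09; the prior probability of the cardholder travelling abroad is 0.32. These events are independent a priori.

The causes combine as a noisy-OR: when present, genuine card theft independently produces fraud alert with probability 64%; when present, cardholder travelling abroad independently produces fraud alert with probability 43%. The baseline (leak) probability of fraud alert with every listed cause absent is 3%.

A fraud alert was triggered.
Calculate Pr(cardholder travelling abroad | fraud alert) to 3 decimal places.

Pr(cardholder travelling abroad | fraud alert) ≈ 0.724

Under noisy-OR, P(fraud alert | causes) = 1 − (1−0.03)·∏(1−qᵢ) over the active causes.
P(fraud alert) = 0.03·0.91·0.68 + 0.4471·0.91·0.32 + 0.6508·0.09·0.68 + 0.800956·0.09·0.32 = 0.018564 + 0.130196 + 0.039829 + 0.023068 = 0.211657
Of this, 0.153264 comes from 0.130196 + 0.023068 (the cardholder travelling abroad=true cases).
Hence the posterior is 0.153264/0.211657 ≈ 0.724.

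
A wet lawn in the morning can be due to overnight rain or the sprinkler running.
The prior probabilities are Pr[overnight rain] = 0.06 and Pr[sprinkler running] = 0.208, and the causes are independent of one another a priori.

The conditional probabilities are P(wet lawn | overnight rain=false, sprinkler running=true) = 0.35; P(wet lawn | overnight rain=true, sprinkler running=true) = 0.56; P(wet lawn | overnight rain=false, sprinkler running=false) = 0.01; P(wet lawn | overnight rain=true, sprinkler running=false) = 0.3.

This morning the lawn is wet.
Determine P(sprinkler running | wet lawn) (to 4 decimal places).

P(sprinkler running | wet lawn) ≈ 0.7766

P(wet lawn) = 0.01*0.94*0.792 + 0.35*0.94*0.208 + 0.3*0.06*0.792 + 0.56*0.06*0.208 = 0.007445 + 0.068432 + 0.014256 + 0.006989 = 0.097122
The sprinkler running-present share is 0.068432 + 0.006989 = 0.075421.
P(sprinkler running | wet lawn) = 0.075421 / 0.097122 ≈ 0.7766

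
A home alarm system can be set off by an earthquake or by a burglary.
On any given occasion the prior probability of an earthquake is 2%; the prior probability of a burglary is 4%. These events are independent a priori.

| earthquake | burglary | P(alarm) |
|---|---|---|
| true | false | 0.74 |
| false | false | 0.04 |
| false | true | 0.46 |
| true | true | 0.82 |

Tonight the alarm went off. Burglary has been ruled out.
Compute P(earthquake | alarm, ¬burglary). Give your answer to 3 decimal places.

P(earthquake | alarm, ¬burglary) ≈ 0.274

Weight on earthquake=true, given the evidence: 0.74·0.02 = 0.014800
The normalizing constant is 0.04·0.98 + 0.74·0.02 = 0.054000
P(earthquake | alarm, ¬burglary) = 0.014800/0.054000 ≈ 0.274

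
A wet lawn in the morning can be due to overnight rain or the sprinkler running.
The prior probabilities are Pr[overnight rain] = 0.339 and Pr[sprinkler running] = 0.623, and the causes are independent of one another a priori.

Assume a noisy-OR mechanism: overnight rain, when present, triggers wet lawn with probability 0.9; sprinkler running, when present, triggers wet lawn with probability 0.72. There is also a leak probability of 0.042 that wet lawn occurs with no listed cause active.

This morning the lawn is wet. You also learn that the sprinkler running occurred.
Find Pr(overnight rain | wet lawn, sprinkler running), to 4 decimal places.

Under noisy-OR, P(wet lawn | causes) = 1 − (1−0.042)·∏(1−qᵢ) over the active causes.
Sum P(wet lawn|·) weighted by the priors over both values of overnight rain:
  P(wet lawn | sprinkler running) = 0.73176×0.661 + 0.973176×0.339
        = 0.483693 + 0.329907 = 0.813600
The terms with overnight rain present sum to 0.329907, so
  P(overnight rain | wet lawn, sprinkler running) = 0.329907 / 0.813600 ≈ 0.4055

Pr(overnight rain | wet lawn, sprinkler running) ≈ 0.4055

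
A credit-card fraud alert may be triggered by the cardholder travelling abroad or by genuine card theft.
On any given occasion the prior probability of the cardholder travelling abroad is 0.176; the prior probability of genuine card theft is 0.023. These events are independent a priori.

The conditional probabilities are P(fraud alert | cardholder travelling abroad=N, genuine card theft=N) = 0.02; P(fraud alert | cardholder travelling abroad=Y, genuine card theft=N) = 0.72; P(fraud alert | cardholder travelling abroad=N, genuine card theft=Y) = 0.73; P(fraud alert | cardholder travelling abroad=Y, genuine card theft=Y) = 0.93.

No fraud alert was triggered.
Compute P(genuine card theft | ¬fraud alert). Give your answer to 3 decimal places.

P(genuine card theft | ¬fraud alert) ≈ 0.006

P(¬fraud alert) = 0.98*0.824*0.977 + 0.27*0.824*0.023 + 0.28*0.176*0.977 + 0.07*0.176*0.023 = 0.788947 + 0.005117 + 0.048147 + 0.000283 = 0.842494
The genuine card theft-present share is 0.005117 + 0.000283 = 0.005400.
Hence the posterior is 0.005400/0.842494 ≈ 0.006.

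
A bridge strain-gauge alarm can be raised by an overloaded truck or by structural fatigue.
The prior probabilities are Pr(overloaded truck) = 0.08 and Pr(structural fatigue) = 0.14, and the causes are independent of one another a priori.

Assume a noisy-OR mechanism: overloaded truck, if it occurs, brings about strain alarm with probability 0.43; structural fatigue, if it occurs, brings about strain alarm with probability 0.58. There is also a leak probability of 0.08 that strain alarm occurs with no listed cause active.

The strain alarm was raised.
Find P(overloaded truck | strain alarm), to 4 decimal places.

Under noisy-OR, P(strain alarm | causes) = 1 − (1−0.08)·∏(1−qᵢ) over the active causes.
For the numerator, keep only overloaded truck=true terms: 0.032721 + 0.008733 = 0.041454
The normalizing constant is 0.08*0.92*0.86 + 0.6136*0.92*0.14 + 0.4756*0.08*0.86 + 0.779752*0.08*0.14 = 0.183782
Posterior = 0.041454 / 0.183782 ≈ 0.2256

P(overloaded truck | strain alarm) ≈ 0.2256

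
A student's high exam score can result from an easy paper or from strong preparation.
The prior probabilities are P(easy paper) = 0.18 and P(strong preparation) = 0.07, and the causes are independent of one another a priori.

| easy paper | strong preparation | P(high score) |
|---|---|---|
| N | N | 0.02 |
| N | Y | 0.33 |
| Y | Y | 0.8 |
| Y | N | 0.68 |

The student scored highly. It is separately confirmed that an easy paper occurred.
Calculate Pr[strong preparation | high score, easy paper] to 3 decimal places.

For the numerator, keep only strong preparation=true terms: 0.8·0.07 = 0.056000
Normalizer over all consistent configurations: 0.68·0.93 + 0.8·0.07 = 0.688400
P(strong preparation | high score, easy paper) = 0.056000/0.688400 ≈ 0.081

Pr[strong preparation | high score, easy paper] ≈ 0.081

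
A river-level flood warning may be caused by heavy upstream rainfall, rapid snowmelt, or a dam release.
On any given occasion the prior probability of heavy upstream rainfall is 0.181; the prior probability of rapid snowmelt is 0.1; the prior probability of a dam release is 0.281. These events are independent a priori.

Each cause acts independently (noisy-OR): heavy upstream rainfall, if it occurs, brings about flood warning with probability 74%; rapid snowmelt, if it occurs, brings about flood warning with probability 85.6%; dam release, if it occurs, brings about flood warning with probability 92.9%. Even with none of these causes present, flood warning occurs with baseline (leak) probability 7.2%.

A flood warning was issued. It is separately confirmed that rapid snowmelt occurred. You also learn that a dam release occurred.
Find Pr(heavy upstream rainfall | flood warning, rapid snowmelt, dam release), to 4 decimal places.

Under noisy-OR, P(flood warning | causes) = 1 − (1−0.072)·∏(1−qᵢ) over the active causes.
Sum P(flood warning|·) weighted by the priors over both values of heavy upstream rainfall:
  P(flood warning | rapid snowmelt, dam release) = 0.990512×0.819 + 0.997533×0.181
        = 0.811229 + 0.180553 = 0.991782
The terms with heavy upstream rainfall present sum to 0.180553, so
  P(heavy upstream rainfall | flood warning, rapid snowmelt, dam release) = 0.180553 / 0.991782 ≈ 0.1820

Pr(heavy upstream rainfall | flood warning, rapid snowmelt, dam release) ≈ 0.1820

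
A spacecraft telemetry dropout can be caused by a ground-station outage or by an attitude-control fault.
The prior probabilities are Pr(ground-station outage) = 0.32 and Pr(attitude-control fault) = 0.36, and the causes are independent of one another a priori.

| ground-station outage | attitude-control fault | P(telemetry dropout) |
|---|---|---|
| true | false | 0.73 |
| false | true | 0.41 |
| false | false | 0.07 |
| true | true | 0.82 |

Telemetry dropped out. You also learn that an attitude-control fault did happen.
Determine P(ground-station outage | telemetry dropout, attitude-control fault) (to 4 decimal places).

P(ground-station outage | telemetry dropout, attitude-control fault) ≈ 0.4848

P(telemetry dropout | attitude-control fault) = 0.41×0.68 + 0.82×0.32 = 0.278800 + 0.262400 = 0.541200
The ground-station outage-present share is 0.82×0.32 = 0.262400.
Hence the posterior is 0.262400/0.541200 ≈ 0.4848.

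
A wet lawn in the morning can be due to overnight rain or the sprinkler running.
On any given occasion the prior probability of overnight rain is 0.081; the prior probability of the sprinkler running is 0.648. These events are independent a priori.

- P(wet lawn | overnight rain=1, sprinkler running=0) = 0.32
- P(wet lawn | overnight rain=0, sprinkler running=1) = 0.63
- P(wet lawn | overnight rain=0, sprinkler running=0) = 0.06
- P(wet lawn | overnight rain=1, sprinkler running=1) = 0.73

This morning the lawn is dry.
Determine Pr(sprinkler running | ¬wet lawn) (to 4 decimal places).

Pr(sprinkler running | ¬wet lawn) ≈ 0.4203

Enumerate the 4 (overnight rain, sprinkler running) configurations and weight by the priors:
  P(¬wet lawn) = 0.94·0.919·0.352 + 0.37·0.919·0.648 + 0.68·0.081·0.352 + 0.27·0.081·0.648
        = 0.304079 + 0.220339 + 0.019388 + 0.014172 = 0.557978
Keeping only the sprinkler running-present terms gives 0.234511, so
  P(sprinkler running | ¬wet lawn) = 0.234511 / 0.557978 ≈ 0.4203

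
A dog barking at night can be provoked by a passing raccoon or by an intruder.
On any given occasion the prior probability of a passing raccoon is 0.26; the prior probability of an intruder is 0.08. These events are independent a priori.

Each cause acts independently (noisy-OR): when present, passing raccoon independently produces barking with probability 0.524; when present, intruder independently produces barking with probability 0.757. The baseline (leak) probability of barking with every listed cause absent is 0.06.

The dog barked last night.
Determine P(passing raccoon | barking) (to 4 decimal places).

P(passing raccoon | barking) ≈ 0.6353

Under noisy-OR, P(barking | causes) = 1 − (1−0.06)·∏(1−qᵢ) over the active causes.
By total probability over the 4 (passing raccoon, intruder) configurations:
  P(barking) = 0.06×0.74×0.92 + 0.77158×0.74×0.08 + 0.55256×0.26×0.92 + 0.891272×0.26×0.08
        = 0.040848 + 0.045678 + 0.132172 + 0.018538 = 0.237236
The terms with passing raccoon present sum to 0.150710, so
  P(passing raccoon | barking) = 0.150710 / 0.237236 ≈ 0.6353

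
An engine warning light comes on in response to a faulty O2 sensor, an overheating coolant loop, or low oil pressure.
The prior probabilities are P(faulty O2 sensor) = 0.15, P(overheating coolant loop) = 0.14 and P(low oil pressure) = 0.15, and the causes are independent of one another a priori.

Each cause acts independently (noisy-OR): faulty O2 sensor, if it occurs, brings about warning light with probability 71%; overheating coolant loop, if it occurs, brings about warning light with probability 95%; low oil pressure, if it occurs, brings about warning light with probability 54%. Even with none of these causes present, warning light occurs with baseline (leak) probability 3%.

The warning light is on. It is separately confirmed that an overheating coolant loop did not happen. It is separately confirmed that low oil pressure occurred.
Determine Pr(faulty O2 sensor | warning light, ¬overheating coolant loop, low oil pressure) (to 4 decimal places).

Pr(faulty O2 sensor | warning light, ¬overheating coolant loop, low oil pressure) ≈ 0.2172

Under noisy-OR, P(warning light | causes) = 1 − (1−0.03)·∏(1−qᵢ) over the active causes.
Weight on faulty O2 sensor=true, given the evidence: 0.870602*0.15 = 0.130590
Normalizer over all consistent configurations: 0.5538*0.85 + 0.870602*0.15 = 0.601320
P(faulty O2 sensor | warning light, ¬overheating coolant loop, low oil pressure) = 0.130590/0.601320 ≈ 0.2172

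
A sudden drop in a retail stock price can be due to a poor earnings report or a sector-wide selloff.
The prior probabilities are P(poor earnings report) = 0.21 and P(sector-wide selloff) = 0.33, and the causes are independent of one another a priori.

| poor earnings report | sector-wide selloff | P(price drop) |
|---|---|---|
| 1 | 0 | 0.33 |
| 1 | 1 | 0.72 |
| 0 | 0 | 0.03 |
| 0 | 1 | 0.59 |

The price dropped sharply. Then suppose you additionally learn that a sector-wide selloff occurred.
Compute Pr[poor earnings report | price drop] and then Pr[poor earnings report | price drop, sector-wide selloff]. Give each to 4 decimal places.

Weight on poor earnings report=true, given the evidence: 0.046431 + 0.049896 = 0.096327
The normalizing constant is 0.03*0.79*0.67 + 0.59*0.79*0.33 + 0.33*0.21*0.67 + 0.72*0.21*0.33 = 0.266019
P(poor earnings report | price drop) = 0.096327/0.266019 ≈ 0.3621

Now condition on the additional information:
P(price drop | sector-wide selloff) = 0.59×0.79 + 0.72×0.21 = 0.466100 + 0.151200 = 0.617300
Restricting to configurations with poor earnings report present: 0.72×0.21 = 0.151200.
So P(poor earnings report | price drop, sector-wide selloff) = 0.151200/0.617300 ≈ 0.2449.

Pr[poor earnings report | price drop] ≈ 0.3621; Pr[poor earnings report | price drop, sector-wide selloff] ≈ 0.2449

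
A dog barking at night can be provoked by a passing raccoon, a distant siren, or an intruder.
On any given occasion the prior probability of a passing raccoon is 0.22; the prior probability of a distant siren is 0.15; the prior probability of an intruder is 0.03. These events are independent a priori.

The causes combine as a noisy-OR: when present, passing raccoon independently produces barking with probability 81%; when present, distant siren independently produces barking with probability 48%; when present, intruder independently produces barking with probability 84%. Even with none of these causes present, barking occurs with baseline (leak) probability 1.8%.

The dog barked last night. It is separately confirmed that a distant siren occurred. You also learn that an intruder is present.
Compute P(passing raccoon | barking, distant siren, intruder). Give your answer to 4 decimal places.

P(passing raccoon | barking, distant siren, intruder) ≈ 0.2322

Under noisy-OR, P(barking | causes) = 1 − (1−0.018)·∏(1−qᵢ) over the active causes.
For the numerator, keep only passing raccoon=true terms: 0.984477·0.22 = 0.216585
The normalizing constant is 0.918298·0.78 + 0.984477·0.22 = 0.932857
P(passing raccoon | barking, distant siren, intruder) = 0.216585/0.932857 ≈ 0.2322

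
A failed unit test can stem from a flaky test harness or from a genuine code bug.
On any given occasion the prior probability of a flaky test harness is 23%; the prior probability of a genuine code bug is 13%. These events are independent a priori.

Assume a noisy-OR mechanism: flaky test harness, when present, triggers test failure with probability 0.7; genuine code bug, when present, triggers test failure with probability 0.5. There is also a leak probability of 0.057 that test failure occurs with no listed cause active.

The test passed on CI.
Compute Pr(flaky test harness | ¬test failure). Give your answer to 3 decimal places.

Pr(flaky test harness | ¬test failure) ≈ 0.082

Under noisy-OR, P(test failure | causes) = 1 − (1−0.057)·∏(1−qᵢ) over the active causes.
P(¬test failure) = 0.943*0.77*0.87 + 0.4715*0.77*0.13 + 0.2829*0.23*0.87 + 0.14145*0.23*0.13 = 0.631716 + 0.047197 + 0.056608 + 0.004229 = 0.739750
The flaky test harness-present share is 0.056608 + 0.004229 = 0.060837.
So P(flaky test harness | ¬test failure) = 0.060837/0.739750 ≈ 0.082.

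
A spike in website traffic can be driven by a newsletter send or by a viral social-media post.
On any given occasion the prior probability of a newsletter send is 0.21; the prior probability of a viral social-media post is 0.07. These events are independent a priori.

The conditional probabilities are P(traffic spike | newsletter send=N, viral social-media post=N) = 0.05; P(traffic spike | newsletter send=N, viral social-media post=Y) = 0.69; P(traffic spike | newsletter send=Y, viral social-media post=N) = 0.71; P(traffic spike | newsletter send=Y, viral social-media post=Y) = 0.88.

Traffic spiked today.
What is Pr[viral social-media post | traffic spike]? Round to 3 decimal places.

P(traffic spike) = 0.05*0.79*0.93 + 0.69*0.79*0.07 + 0.71*0.21*0.93 + 0.88*0.21*0.07 = 0.036735 + 0.038157 + 0.138663 + 0.012936 = 0.226491
Of this, 0.051093 comes from 0.038157 + 0.012936 (the viral social-media post=true cases).
P(viral social-media post | traffic spike) = 0.051093 / 0.226491 ≈ 0.226

Pr[viral social-media post | traffic spike] ≈ 0.226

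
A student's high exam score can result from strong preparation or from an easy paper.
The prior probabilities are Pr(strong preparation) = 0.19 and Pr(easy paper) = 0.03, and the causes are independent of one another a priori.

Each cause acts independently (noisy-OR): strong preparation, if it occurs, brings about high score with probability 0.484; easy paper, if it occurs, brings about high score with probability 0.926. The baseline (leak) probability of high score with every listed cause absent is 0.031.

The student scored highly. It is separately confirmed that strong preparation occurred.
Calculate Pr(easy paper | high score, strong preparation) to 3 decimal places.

Under noisy-OR, P(high score | causes) = 1 − (1−0.031)·∏(1−qᵢ) over the active causes.
For the numerator, keep only easy paper=true terms: 0.963·0.03 = 0.028890
The normalizing constant is 0.499996·0.97 + 0.963·0.03 = 0.513886
P(easy paper | high score, strong preparation) = 0.028890/0.513886 ≈ 0.056

Pr(easy paper | high score, strong preparation) ≈ 0.056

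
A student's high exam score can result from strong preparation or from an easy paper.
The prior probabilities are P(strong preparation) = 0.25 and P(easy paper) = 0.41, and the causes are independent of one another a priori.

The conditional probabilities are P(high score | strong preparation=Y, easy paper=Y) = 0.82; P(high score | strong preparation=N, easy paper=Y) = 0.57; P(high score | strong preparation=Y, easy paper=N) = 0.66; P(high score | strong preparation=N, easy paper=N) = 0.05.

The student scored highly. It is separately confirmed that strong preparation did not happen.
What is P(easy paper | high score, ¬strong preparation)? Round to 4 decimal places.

By total probability over both values of easy paper:
  P(high score | ¬strong preparation) = 0.05*0.59 + 0.57*0.41
        = 0.029500 + 0.233700 = 0.263200
Configurations with easy paper contribute 0.233700, so
  P(easy paper | high score, ¬strong preparation) = 0.233700 / 0.263200 ≈ 0.8879

P(easy paper | high score, ¬strong preparation) ≈ 0.8879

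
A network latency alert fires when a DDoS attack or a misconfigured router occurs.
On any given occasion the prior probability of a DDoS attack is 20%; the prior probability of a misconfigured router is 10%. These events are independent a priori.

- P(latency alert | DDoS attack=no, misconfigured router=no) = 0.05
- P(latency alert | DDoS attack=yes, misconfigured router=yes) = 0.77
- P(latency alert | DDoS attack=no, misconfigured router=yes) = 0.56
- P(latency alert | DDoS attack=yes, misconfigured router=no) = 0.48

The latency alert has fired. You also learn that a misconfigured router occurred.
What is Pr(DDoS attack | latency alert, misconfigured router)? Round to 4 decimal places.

Pr(DDoS attack | latency alert, misconfigured router) ≈ 0.2558

Enumerate both values of DDoS attack and weight by the priors:
  P(latency alert | misconfigured router) = 0.56·0.8 + 0.77·0.2
        = 0.448000 + 0.154000 = 0.602000
The terms with DDoS attack present sum to 0.154000, so
  P(DDoS attack | latency alert, misconfigured router) = 0.154000 / 0.602000 ≈ 0.2558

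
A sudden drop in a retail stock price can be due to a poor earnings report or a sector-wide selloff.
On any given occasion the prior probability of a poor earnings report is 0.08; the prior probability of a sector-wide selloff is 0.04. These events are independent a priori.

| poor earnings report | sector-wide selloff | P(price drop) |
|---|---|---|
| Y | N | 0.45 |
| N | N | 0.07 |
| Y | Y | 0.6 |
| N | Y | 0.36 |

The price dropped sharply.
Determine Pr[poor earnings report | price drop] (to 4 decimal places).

P(price drop) = 0.07·0.92·0.96 + 0.36·0.92·0.04 + 0.45·0.08·0.96 + 0.6·0.08·0.04 = 0.061824 + 0.013248 + 0.034560 + 0.001920 = 0.111552
Of this, 0.036480 comes from 0.034560 + 0.001920 (the poor earnings report=true cases).
So P(poor earnings report | price drop) = 0.036480/0.111552 ≈ 0.3270.

Pr[poor earnings report | price drop] ≈ 0.3270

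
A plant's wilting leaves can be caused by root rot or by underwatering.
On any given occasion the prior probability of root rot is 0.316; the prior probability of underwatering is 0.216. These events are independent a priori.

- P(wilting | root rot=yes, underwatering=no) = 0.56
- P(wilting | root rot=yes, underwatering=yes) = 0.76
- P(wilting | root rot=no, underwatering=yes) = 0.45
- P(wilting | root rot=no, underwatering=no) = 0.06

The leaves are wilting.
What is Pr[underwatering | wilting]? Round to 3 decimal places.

P(wilting) = 0.06·0.684·0.784 + 0.45·0.684·0.216 + 0.56·0.316·0.784 + 0.76·0.316·0.216 = 0.032175 + 0.066485 + 0.138737 + 0.051875 = 0.289272
The underwatering-present share is 0.066485 + 0.051875 = 0.118360.
P(underwatering | wilting) = 0.118360 / 0.289272 ≈ 0.409

Pr[underwatering | wilting] ≈ 0.409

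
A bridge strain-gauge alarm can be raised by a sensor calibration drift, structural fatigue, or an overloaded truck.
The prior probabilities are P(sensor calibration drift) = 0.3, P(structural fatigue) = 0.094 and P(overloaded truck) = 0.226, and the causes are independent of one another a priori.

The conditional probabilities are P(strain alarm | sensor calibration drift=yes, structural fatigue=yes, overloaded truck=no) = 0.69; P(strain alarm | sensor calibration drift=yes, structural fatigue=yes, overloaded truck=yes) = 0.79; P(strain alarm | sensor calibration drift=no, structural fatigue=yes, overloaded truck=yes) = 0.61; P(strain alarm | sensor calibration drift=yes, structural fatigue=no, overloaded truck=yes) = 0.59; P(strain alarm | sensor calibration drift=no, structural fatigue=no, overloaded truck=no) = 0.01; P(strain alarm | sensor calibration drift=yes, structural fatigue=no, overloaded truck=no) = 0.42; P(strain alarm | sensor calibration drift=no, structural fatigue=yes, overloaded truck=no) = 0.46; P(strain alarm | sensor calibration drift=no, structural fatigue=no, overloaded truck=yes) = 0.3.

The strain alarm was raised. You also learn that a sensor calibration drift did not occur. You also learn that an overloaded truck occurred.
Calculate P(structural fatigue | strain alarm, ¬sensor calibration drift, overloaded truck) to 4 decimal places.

P(strain alarm | ¬sensor calibration drift, overloaded truck) = 0.3*0.906 + 0.61*0.094 = 0.271800 + 0.057340 = 0.329140
The structural fatigue-present share is 0.61*0.094 = 0.057340.
So P(structural fatigue | strain alarm, ¬sensor calibration drift, overloaded truck) = 0.057340/0.329140 ≈ 0.1742.

P(structural fatigue | strain alarm, ¬sensor calibration drift, overloaded truck) ≈ 0.1742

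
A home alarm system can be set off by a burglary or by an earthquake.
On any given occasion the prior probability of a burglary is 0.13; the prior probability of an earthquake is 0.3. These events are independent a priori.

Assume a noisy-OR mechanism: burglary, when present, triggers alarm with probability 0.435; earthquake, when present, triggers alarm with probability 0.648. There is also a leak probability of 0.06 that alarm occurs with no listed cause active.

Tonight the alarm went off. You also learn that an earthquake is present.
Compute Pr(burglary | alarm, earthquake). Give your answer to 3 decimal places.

Under noisy-OR, P(alarm | causes) = 1 − (1−0.06)·∏(1−qᵢ) over the active causes.
By total probability over both values of burglary:
  P(alarm | earthquake) = 0.66912*0.87 + 0.813053*0.13
        = 0.582134 + 0.105697 = 0.687831
The terms with burglary present sum to 0.105697, so
  P(burglary | alarm, earthquake) = 0.105697 / 0.687831 ≈ 0.154

Pr(burglary | alarm, earthquake) ≈ 0.154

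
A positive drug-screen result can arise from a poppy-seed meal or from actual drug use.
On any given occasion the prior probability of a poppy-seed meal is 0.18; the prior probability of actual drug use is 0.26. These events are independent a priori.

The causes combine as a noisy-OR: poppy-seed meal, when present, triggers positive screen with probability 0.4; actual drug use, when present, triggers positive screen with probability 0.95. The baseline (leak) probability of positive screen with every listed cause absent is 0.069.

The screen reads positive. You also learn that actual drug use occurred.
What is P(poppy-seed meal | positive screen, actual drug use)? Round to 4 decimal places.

Under noisy-OR, P(positive screen | causes) = 1 − (1−0.069)·∏(1−qᵢ) over the active causes.
By total probability over both values of poppy-seed meal:
  P(positive screen | actual drug use) = 0.95345×0.82 + 0.97207×0.18
        = 0.781829 + 0.174973 = 0.956802
Keeping only the poppy-seed meal-present terms gives 0.174973, so
  P(poppy-seed meal | positive screen, actual drug use) = 0.174973 / 0.956802 ≈ 0.1829

P(poppy-seed meal | positive screen, actual drug use) ≈ 0.1829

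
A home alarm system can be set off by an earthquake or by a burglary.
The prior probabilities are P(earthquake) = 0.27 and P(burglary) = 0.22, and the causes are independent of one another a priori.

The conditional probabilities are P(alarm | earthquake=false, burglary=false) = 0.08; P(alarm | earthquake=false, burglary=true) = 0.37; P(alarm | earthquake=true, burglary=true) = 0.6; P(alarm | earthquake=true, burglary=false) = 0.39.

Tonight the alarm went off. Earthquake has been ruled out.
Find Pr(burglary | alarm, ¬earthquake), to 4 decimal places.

Pr(burglary | alarm, ¬earthquake) ≈ 0.5661

Weight on burglary=true, given the evidence: 0.37·0.22 = 0.081400
Denominator P(alarm | ¬earthquake): 0.08·0.78 + 0.37·0.22 = 0.143800
P(burglary | alarm, ¬earthquake) = 0.081400/0.143800 ≈ 0.5661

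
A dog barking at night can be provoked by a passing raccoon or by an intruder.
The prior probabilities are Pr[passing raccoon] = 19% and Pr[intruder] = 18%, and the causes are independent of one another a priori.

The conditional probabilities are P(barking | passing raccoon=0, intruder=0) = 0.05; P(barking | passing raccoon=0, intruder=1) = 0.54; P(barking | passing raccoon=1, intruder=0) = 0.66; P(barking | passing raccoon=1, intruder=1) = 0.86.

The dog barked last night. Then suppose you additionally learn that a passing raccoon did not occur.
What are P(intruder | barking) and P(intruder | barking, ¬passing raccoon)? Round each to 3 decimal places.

By total probability over the 4 (passing raccoon, intruder) configurations:
  P(barking) = 0.05·0.81·0.82 + 0.54·0.81·0.18 + 0.66·0.19·0.82 + 0.86·0.19·0.18
        = 0.033210 + 0.078732 + 0.102828 + 0.029412 = 0.244182
The terms with intruder present sum to 0.108144, so
  P(intruder | barking) = 0.108144 / 0.244182 ≈ 0.443

Now also conditioning on passing raccoon≠true:
P(barking | ¬passing raccoon) = 0.05·0.82 + 0.54·0.18 = 0.041000 + 0.097200 = 0.138200
Of this, 0.097200 comes from 0.54·0.18 (the intruder=true cases).
Hence the posterior is 0.097200/0.138200 ≈ 0.703.
With passing raccoon excluded, intruder must carry more of the explanatory weight for the barking.

P(intruder | barking) ≈ 0.443; P(intruder | barking, ¬passing raccoon) ≈ 0.703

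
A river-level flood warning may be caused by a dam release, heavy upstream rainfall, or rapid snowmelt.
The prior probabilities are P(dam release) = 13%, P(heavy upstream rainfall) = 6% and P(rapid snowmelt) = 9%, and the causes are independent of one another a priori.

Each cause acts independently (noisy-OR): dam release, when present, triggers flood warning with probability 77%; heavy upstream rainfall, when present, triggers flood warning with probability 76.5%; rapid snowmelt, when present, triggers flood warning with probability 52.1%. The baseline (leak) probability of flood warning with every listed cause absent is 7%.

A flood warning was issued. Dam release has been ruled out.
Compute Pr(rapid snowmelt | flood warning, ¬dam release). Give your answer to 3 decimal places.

Pr(rapid snowmelt | flood warning, ¬dam release) ≈ 0.335

Under noisy-OR, P(flood warning | causes) = 1 − (1−0.07)·∏(1−qᵢ) over the active causes.
P(flood warning | ¬dam release) = 0.07*0.94*0.91 + 0.55453*0.94*0.09 + 0.78145*0.06*0.91 + 0.895315*0.06*0.09 = 0.059878 + 0.046913 + 0.042667 + 0.004835 = 0.154293
Restricting to configurations with rapid snowmelt present: 0.046913 + 0.004835 = 0.051748.
So P(rapid snowmelt | flood warning, ¬dam release) = 0.051748/0.154293 ≈ 0.335.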